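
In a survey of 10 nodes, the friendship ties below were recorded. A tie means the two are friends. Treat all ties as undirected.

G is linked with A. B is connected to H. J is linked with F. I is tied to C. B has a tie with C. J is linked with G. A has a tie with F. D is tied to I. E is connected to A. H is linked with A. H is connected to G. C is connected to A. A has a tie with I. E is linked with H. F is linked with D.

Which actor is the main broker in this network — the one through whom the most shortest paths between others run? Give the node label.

A

Unnormalized betweenness of each node: A:16, B:1/2, C:3, D:5/6, E:0, F:31/6, G:4, H:29/6, I:23/6, J:5/6.
A has the largest value, 16, making it the main broker — the node through which the most shortest paths run.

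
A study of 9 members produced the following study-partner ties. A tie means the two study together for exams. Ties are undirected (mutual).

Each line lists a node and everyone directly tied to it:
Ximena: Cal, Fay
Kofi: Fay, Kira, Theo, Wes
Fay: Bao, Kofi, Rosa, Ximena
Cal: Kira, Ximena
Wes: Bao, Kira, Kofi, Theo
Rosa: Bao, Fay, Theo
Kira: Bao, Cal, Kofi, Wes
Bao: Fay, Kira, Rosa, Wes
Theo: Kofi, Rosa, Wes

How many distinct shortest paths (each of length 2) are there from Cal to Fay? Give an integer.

The shortest distance is 2, and the only length-2 path is Cal–Ximena–Fay. So there is exactly 1 shortest path.

1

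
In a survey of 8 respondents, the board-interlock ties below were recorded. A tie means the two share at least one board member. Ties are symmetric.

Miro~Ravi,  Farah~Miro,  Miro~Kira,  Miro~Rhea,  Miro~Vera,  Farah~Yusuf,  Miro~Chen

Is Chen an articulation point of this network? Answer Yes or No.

Even without Chen, every remaining node can still reach every other (the residual graph is connected), so Chen is not a cut vertex.

No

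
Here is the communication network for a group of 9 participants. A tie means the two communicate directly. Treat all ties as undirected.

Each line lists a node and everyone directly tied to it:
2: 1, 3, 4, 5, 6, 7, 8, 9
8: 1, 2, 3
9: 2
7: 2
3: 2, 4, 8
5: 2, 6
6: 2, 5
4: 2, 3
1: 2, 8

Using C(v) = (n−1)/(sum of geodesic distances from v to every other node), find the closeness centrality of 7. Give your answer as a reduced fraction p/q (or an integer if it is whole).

Distances from 7: 1:2, 2:1, 3:2, 4:2, 5:2, 6:2, 8:2, 9:2. Sum = 15.
n = 9, so closeness = 8/15.

8/15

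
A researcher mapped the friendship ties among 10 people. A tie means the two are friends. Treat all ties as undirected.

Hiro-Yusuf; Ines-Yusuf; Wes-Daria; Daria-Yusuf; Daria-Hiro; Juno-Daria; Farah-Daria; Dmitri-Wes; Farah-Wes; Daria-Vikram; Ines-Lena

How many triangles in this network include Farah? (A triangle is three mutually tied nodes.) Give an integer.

Farah's neighbors: Daria and Wes.
Neighbor pairs that are themselves tied: Farah–Daria–Wes. Each forms one triangle with Farah, for 1 in total.

1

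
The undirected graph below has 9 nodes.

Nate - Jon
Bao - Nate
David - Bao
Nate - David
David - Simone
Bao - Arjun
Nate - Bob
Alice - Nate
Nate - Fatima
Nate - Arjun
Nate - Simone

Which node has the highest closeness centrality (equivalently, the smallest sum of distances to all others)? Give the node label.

Nate

Farness (sum of distances to all others) for each node — Alice:15, Arjun:14, Bao:13, Bob:15, David:13, Fatima:15, Jon:15, Nate:8, Simone:14.
The smallest farness is 8, for Nate, so Nate has the highest closeness.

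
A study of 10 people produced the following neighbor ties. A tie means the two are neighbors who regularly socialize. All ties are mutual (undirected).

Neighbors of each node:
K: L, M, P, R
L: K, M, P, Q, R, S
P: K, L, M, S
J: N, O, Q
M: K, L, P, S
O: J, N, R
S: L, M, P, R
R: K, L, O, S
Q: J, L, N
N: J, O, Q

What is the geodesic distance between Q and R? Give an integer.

One shortest route is Q – L – R, which uses 2 edges, and Q and R are not directly tied, so nothing shorter exists. So d(Q,R) = 2.

2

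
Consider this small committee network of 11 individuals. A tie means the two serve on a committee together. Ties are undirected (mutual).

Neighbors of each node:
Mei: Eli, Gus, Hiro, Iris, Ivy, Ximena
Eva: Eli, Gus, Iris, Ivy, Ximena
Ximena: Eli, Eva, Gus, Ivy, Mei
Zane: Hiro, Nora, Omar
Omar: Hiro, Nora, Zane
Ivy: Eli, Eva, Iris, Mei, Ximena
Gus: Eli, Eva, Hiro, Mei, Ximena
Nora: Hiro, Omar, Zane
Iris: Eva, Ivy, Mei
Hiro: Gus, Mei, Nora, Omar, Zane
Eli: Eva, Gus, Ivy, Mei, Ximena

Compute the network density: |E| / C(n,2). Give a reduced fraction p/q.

There are 24 edges and 11 nodes, so the maximum possible is C(11,2) = 55.
Density = 24/55.

24/55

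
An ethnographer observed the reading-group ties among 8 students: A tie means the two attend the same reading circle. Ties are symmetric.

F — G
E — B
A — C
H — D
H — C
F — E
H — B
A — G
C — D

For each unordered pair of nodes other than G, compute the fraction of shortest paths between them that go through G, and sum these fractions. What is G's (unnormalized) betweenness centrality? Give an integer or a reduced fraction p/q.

7/2

Pairs whose geodesics pass through G — E–A: 1; F–A: 1; F–C: 1; F–D: 1/2.
All other pairs contribute 0.
Summing the contributions gives betweenness(G) = 7/2.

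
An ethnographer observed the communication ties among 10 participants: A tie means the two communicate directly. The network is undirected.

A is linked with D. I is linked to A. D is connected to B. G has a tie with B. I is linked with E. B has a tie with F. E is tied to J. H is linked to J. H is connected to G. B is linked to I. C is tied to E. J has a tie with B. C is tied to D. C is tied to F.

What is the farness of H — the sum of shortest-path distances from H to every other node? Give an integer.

22

Distances from H: A:4, B:2, C:3, D:3, E:2, F:3, G:1, I:3, J:1.
Sum = 4 + 2 + 3 + 3 + 2 + 3 + 1 + 3 + 1 = 22.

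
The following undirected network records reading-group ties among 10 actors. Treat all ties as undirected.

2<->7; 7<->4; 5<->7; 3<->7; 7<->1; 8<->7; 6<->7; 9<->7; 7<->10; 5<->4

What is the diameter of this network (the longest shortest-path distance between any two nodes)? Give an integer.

2

Eccentricity of each node (its greatest distance to any other): 1:2, 2:2, 3:2, 4:2, 5:2, 6:2, 7:1, 8:2, 9:2, 10:2.
The maximum eccentricity is 2, realized for instance by the pair 4–2 via 4 – 7 – 2. So the diameter is 2.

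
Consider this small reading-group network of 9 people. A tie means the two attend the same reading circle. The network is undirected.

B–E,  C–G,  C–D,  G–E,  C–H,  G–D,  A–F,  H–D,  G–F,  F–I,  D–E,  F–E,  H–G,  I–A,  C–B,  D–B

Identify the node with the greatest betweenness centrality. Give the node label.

F

Unnormalized betweenness of each node: A:0, B:1/3, C:5/6, D:5/3, E:29/6, F:12, G:25/3, H:0, I:0.
F has the largest value, 12, making it the main broker — the node through which the most shortest paths run.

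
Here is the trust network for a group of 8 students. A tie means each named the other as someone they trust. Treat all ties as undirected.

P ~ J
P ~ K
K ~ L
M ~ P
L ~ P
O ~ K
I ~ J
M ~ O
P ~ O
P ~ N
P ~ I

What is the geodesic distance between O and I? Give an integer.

One shortest route is O – P – I, which uses 2 edges, and O and I are not directly tied, so nothing shorter exists. So d(O,I) = 2.

2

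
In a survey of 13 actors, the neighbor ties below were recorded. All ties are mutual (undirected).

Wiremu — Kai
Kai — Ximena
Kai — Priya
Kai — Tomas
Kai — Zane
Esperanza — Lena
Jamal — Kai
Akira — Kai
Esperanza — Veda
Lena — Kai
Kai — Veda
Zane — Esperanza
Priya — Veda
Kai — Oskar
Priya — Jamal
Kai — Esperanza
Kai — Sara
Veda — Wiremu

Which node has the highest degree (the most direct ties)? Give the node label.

Kai

Degrees — Akira:1, Esperanza:4, Jamal:2, Kai:12, Lena:2, Oskar:1, Priya:3, Sara:1, Tomas:1, Veda:4, Wiremu:2, Ximena:1, Zane:2.
The maximum is 12, attained only by Kai.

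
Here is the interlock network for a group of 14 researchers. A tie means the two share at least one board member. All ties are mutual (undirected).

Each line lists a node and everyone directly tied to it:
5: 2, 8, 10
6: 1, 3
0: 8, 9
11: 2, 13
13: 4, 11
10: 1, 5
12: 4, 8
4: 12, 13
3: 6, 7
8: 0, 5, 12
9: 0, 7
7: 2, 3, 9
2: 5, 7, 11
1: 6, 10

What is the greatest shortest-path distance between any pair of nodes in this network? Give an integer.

Eccentricity of each node (its greatest distance to any other): 0:4, 1:5, 2:3, 3:5, 4:6, 5:3, 6:6, 7:4, 8:4, 9:4, 10:4, 11:4, 12:5, 13:5.
The maximum eccentricity is 6, realized for instance by the pair 4–6 via 4 – 12 – 8 – 5 – 10 – 1 – 6. So the diameter is 6.

6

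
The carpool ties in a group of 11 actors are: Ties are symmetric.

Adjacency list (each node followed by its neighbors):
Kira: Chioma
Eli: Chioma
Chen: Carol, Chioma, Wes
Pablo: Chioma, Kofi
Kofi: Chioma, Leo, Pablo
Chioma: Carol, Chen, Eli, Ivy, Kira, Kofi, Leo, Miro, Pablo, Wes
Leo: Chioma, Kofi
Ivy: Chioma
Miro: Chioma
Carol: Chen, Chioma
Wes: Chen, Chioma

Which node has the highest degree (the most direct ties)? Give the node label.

Chioma

Degrees — Carol:2, Chen:3, Chioma:10, Eli:1, Ivy:1, Kira:1, Kofi:3, Leo:2, Miro:1, Pablo:2, Wes:2.
The maximum is 10, attained only by Chioma.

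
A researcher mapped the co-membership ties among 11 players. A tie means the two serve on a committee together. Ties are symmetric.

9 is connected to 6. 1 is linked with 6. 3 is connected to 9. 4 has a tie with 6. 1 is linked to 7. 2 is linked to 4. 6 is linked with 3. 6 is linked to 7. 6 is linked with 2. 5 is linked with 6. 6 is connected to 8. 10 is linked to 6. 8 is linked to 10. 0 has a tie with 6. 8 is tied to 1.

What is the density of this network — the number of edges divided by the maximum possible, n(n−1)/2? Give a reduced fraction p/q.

There are 15 edges and 11 nodes, so the maximum possible is C(11,2) = 55.
Density = 15/55 = 3/11.

3/11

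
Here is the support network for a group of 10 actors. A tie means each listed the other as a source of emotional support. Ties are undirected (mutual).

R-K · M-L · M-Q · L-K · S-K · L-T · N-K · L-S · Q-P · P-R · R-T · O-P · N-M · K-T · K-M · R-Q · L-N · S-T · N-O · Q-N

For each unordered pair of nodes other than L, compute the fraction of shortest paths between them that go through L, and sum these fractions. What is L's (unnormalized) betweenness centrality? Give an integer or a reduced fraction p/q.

Pairs whose geodesics pass through L — T–M: 1/2; T–O: 1/3; T–N: 1/2; S–Q: 2/6; S–M: 1/2; S–O: 1/2; S–N: 1/2.
All other pairs contribute 0.
Summing the contributions gives betweenness(L) = 19/6.

19/6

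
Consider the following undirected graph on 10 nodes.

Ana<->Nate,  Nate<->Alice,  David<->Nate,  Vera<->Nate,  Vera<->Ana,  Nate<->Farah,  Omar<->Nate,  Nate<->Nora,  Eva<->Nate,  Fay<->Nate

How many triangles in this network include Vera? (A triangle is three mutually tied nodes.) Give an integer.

1

Vera's neighbors: Ana and Nate.
Neighbor pairs that are themselves tied: Vera–Ana–Nate. Each forms one triangle with Vera, for 1 in total.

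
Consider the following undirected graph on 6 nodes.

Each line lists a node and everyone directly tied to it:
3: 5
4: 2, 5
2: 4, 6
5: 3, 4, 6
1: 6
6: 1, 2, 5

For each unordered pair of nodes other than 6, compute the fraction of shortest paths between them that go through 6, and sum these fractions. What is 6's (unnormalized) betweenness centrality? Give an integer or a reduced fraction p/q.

5

Pairs whose geodesics pass through 6 — 4–1: 2/2; 3–2: 1/2; 3–1: 1; 2–5: 1/2; 2–1: 1; 5–1: 1.
All other pairs contribute 0.
Summing the contributions gives betweenness(6) = 5.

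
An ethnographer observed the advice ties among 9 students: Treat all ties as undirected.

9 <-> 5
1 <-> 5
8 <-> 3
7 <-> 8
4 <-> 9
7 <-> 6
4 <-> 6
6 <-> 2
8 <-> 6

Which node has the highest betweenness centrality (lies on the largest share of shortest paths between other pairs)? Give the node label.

6

Unnormalized betweenness of each node: 1:0, 2:0, 3:0, 4:15, 5:7, 6:19, 7:0, 8:7, 9:12.
6 has the largest value, 19, making it the main broker — the node through which the most shortest paths run.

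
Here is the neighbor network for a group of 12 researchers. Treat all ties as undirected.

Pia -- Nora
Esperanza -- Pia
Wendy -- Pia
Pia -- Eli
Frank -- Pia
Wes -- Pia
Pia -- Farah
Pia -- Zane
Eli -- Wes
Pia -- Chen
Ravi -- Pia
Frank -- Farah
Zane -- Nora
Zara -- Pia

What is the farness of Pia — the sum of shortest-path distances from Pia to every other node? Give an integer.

Distances from Pia: Chen:1, Eli:1, Esperanza:1, Farah:1, Frank:1, Nora:1, Ravi:1, Wendy:1, Wes:1, Zane:1, Zara:1.
Sum = 1 + 1 + 1 + 1 + 1 + 1 + 1 + 1 + 1 + 1 + 1 = 11.

11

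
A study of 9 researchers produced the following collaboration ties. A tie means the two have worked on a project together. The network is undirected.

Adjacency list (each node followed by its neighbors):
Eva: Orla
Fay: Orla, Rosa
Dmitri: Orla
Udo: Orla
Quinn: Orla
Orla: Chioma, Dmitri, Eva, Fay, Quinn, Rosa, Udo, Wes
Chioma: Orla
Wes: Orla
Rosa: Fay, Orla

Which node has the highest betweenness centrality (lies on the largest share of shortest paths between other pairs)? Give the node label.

Unnormalized betweenness of each node: Chioma:0, Dmitri:0, Eva:0, Fay:0, Orla:27, Quinn:0, Rosa:0, Udo:0, Wes:0.
Orla has the largest value, 27, making it the main broker — the node through which the most shortest paths run.

Orla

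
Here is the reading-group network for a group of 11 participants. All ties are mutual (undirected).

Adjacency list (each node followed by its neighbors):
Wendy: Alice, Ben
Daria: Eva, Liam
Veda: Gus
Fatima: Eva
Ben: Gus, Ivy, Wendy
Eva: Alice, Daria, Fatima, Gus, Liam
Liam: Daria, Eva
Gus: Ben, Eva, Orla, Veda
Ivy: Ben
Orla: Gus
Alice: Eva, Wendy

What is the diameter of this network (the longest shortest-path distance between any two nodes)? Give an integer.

4

Eccentricity of each node (its greatest distance to any other): Alice:3, Ben:3, Daria:4, Eva:3, Fatima:4, Gus:2, Ivy:4, Liam:4, Orla:3, Veda:3, Wendy:3.
The maximum eccentricity is 4, realized for instance by the pair Ivy–Daria via Ivy – Ben – Gus – Eva – Daria. So the diameter is 4.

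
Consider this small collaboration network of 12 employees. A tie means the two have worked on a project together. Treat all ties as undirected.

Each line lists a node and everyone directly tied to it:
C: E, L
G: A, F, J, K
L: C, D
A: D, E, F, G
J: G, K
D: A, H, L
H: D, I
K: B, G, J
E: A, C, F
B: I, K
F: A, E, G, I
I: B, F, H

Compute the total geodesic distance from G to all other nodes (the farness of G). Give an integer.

Distances from G: A:1, B:2, C:3, D:2, E:2, F:1, H:3, I:2, J:1, K:1, L:3.
Sum = 1 + 2 + 3 + 2 + 2 + 1 + 3 + 2 + 1 + 1 + 3 = 21.

21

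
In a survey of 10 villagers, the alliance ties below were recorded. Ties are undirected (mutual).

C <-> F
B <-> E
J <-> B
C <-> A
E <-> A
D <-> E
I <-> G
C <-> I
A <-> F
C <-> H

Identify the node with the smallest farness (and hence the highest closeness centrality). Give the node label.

A

Farness (sum of distances to all others) for each node — A:17, B:25, C:18, D:27, E:19, F:21, G:32, H:26, I:24, J:33.
The smallest farness is 17, for A, so A has the highest closeness.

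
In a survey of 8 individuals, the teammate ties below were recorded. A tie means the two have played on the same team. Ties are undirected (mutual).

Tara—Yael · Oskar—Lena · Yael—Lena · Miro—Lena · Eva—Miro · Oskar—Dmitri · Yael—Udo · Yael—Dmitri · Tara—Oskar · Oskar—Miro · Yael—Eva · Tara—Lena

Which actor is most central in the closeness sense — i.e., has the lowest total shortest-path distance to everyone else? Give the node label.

Yael

Farness (sum of distances to all others) for each node — Dmitri:12, Eva:12, Lena:10, Miro:12, Oskar:11, Tara:11, Udo:15, Yael:9.
The smallest farness is 9, for Yael, so Yael has the highest closeness.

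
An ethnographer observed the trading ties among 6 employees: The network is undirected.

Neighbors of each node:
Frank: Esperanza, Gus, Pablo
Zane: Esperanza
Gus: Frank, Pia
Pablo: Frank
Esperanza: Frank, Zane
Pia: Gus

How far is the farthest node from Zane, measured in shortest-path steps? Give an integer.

4

Distances from Zane: Esperanza:1, Frank:2, Gus:3, Pablo:3, Pia:4.
The largest is 4 (to Pia), so the eccentricity of Zane is 4.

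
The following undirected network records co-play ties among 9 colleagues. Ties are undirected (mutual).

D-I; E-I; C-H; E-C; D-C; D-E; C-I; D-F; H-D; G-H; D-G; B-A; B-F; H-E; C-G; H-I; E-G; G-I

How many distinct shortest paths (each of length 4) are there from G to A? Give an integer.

1

The shortest distance is 4, and the only length-4 path is G–D–F–B–A. So there is exactly 1 shortest path.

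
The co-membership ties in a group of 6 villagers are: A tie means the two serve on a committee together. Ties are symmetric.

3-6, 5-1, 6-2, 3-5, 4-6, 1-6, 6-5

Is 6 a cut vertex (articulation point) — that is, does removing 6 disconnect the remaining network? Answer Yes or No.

Yes

Removing 6 leaves {2} with no path to {4}, so the network splits into 3 components. 6 is a cut vertex.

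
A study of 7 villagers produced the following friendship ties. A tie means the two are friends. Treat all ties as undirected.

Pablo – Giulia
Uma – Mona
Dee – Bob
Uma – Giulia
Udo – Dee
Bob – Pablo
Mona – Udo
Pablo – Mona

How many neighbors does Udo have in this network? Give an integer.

Udo is directly tied to Dee and Mona. That is 2 neighbors, so the degree of Udo is 2.

2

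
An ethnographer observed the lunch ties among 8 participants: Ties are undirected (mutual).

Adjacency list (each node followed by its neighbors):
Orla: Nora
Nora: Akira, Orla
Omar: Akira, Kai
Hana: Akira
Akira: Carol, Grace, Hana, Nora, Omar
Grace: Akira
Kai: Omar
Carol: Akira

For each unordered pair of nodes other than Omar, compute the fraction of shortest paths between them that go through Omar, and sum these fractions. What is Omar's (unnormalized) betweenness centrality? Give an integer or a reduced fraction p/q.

Pairs whose geodesics pass through Omar — Kai–Akira: 1; Kai–Grace: 1; Kai–Nora: 1; Kai–Orla: 1; Kai–Carol: 1; Kai–Hana: 1.
All other pairs contribute 0.
Summing the contributions gives betweenness(Omar) = 6.

6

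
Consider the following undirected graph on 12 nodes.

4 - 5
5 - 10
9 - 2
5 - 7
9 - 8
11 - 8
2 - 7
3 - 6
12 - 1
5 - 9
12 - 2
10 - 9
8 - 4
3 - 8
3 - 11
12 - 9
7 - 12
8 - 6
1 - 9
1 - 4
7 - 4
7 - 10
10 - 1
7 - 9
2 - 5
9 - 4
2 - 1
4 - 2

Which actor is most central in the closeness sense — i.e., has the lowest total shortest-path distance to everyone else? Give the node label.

Farness (sum of distances to all others) for each node — 1:20, 2:19, 3:25, 4:16, 5:20, 6:26, 7:19, 8:17, 9:14, 10:21, 11:26, 12:21.
The smallest farness is 14, for 9, so 9 has the highest closeness.

9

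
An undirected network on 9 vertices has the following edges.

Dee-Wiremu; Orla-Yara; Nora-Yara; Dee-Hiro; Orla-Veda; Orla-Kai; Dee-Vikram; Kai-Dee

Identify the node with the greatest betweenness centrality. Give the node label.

Unnormalized betweenness of each node: Dee:18, Hiro:0, Kai:16, Nora:0, Orla:17, Veda:0, Vikram:0, Wiremu:0, Yara:7.
Dee has the largest value, 18, making it the main broker — the node through which the most shortest paths run.

Dee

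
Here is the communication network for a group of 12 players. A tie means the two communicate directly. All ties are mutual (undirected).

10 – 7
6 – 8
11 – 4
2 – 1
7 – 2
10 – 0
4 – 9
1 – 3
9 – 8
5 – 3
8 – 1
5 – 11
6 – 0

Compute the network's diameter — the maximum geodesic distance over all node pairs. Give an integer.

Eccentricity of each node (its greatest distance to any other): 0:5, 1:3, 2:4, 3:4, 4:5, 5:5, 6:4, 7:5, 8:3, 9:4, 10:6, 11:6.
The maximum eccentricity is 6, realized for instance by the pair 11–10 via 11 – 5 – 3 – 1 – 2 – 7 – 10. So the diameter is 6.

6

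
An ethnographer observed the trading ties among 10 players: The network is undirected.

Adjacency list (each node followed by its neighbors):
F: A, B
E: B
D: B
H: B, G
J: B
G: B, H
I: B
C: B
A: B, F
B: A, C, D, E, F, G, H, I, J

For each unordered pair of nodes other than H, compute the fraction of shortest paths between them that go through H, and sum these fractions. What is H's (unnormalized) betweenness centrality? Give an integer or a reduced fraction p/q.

0

No shortest path between any pair of other nodes passes through H.
Summing the contributions gives betweenness(H) = 0.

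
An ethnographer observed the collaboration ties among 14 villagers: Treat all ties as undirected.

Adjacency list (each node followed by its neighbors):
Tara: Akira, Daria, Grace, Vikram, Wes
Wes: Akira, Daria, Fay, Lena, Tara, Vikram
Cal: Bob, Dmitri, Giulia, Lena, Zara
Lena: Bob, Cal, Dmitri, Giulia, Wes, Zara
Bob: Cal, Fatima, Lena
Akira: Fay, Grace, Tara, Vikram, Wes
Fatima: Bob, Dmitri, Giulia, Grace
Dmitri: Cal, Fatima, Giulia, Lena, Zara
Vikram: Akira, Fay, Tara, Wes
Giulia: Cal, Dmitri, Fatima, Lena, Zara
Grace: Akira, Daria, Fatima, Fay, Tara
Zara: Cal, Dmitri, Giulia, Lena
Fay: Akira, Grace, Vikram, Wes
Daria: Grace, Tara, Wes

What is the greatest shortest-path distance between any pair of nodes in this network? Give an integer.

Eccentricity of each node (its greatest distance to any other): Akira:3, Bob:3, Cal:3, Daria:3, Dmitri:3, Fatima:3, Fay:3, Giulia:3, Grace:3, Lena:3, Tara:3, Vikram:3, Wes:3, Zara:3.
The maximum eccentricity is 3, realized for instance by the pair Zara–Grace via Zara – Giulia – Fatima – Grace. So the diameter is 3.

3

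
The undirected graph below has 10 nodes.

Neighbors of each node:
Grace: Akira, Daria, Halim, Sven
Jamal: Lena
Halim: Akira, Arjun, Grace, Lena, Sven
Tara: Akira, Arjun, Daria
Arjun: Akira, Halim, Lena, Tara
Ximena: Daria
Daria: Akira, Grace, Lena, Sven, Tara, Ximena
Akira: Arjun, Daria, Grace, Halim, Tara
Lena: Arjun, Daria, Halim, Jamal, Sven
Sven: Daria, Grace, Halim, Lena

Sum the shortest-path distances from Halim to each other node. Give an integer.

Distances from Halim: Akira:1, Arjun:1, Daria:2, Grace:1, Jamal:2, Lena:1, Sven:1, Tara:2, Ximena:3.
Sum = 1 + 1 + 2 + 1 + 2 + 1 + 1 + 2 + 3 = 14.

14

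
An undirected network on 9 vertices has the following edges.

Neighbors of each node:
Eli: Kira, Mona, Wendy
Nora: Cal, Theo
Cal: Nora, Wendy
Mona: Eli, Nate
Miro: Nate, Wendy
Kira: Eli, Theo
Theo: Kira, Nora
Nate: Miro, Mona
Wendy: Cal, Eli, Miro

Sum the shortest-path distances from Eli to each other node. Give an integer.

14

Distances from Eli: Cal:2, Kira:1, Miro:2, Mona:1, Nate:2, Nora:3, Theo:2, Wendy:1.
Sum = 2 + 1 + 2 + 1 + 2 + 3 + 2 + 1 = 14.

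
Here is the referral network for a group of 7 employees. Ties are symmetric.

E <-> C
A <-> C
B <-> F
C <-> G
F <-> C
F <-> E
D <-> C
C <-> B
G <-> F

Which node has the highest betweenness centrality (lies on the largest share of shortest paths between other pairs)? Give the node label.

Unnormalized betweenness of each node: A:0, B:0, C:21/2, D:0, E:0, F:3/2, G:0.
C has the largest value, 21/2, making it the main broker — the node through which the most shortest paths run.

C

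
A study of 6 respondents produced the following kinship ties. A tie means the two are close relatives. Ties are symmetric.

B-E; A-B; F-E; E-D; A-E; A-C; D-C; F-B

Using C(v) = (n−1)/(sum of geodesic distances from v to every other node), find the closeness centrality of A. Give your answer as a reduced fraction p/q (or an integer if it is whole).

5/7

Distances from A: B:1, C:1, D:2, E:1, F:2. Sum = 7.
n = 6, so closeness = 5/7.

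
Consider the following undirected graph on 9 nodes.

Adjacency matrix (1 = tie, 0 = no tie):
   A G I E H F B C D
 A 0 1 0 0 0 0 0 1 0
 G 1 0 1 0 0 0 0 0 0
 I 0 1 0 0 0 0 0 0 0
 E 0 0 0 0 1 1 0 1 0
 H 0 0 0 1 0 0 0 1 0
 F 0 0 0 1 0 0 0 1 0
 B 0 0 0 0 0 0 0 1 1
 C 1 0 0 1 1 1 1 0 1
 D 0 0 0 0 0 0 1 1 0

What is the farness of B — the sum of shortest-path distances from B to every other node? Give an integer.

Distances from B: A:2, C:1, D:1, E:2, F:2, G:3, H:2, I:4.
Sum = 2 + 1 + 1 + 2 + 2 + 3 + 2 + 4 = 17.

17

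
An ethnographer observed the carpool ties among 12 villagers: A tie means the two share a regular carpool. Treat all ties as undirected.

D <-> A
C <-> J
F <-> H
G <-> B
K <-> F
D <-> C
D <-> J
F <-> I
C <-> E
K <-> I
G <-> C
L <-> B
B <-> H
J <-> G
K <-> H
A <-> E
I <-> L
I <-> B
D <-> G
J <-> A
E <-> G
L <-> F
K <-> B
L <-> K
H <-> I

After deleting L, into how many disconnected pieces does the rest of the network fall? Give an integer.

1

L's neighbors (B, F, I, and K) remain reachable from one another through other ties, so the rest of the network stays in one piece.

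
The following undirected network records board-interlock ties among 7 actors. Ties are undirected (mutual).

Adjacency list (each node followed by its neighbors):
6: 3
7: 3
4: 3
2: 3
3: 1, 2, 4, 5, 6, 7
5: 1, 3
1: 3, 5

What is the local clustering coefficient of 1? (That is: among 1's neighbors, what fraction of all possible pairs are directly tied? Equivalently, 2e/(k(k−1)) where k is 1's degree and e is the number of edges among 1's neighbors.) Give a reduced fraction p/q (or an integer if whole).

1's neighbors: 3 and 5 (k = 2).
Possible neighbor pairs: C(2,2) = 1. Edges among them: 3–5 → e = 1.
Clustering(1) = 1/1.

1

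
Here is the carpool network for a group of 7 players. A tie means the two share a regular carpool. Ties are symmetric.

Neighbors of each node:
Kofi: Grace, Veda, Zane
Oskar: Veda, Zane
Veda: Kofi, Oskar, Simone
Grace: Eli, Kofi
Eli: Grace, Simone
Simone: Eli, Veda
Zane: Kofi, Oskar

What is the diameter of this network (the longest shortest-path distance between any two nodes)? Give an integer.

3

Eccentricity of each node (its greatest distance to any other): Eli:3, Grace:3, Kofi:2, Oskar:3, Simone:3, Veda:2, Zane:3.
The maximum eccentricity is 3, realized for instance by the pair Simone–Zane via Simone – Veda – Kofi – Zane. So the diameter is 3.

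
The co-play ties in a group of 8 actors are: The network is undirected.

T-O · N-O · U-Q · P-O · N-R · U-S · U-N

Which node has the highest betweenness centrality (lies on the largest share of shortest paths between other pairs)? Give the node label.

Unnormalized betweenness of each node: N:15, O:11, P:0, Q:0, R:0, S:0, T:0, U:11.
N has the largest value, 15, making it the main broker — the node through which the most shortest paths run.

N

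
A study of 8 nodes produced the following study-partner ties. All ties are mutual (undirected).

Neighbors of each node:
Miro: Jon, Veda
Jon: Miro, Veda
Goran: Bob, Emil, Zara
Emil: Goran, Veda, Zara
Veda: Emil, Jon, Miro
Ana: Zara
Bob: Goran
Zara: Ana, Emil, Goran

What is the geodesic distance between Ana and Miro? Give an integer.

4

One shortest route is Ana – Zara – Emil – Veda – Miro, which uses 4 edges, and at distance 3 from Ana we only reach {Bob, Veda}, which does not include Miro. So d(Ana,Miro) = 4.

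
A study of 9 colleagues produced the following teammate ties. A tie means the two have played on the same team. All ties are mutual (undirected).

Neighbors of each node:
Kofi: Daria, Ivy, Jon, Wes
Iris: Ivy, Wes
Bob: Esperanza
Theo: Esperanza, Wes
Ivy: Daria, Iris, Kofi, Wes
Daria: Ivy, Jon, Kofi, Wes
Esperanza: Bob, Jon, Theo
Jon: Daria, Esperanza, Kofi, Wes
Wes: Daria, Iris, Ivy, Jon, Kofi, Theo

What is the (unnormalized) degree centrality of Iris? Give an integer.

Iris is directly tied to Ivy and Wes. That is 2 neighbors, so the degree of Iris is 2.

2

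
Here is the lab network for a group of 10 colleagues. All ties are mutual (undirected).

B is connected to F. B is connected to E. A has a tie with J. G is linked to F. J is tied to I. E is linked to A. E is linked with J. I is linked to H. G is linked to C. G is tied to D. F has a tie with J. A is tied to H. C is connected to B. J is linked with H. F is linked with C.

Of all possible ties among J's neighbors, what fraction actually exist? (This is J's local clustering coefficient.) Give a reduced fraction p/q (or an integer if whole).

3/10

J's neighbors: A, E, F, H, and I (k = 5).
Possible neighbor pairs: C(5,2) = 10. Edges among them: A–E, A–H, H–I → e = 3.
Clustering(J) = 3/10.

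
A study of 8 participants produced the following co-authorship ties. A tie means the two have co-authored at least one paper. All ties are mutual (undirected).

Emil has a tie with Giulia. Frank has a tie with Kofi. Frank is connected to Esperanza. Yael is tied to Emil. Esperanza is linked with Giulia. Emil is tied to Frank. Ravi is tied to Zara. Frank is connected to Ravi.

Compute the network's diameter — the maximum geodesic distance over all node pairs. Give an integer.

4

Eccentricity of each node (its greatest distance to any other): Emil:3, Esperanza:3, Frank:2, Giulia:4, Kofi:3, Ravi:3, Yael:4, Zara:4.
The maximum eccentricity is 4, realized for instance by the pair Giulia–Zara via Giulia – Esperanza – Frank – Ravi – Zara. So the diameter is 4.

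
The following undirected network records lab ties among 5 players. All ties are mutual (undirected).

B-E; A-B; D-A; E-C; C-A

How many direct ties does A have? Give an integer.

3

A is directly tied to B, C, and D. That is 3 neighbors, so the degree of A is 3.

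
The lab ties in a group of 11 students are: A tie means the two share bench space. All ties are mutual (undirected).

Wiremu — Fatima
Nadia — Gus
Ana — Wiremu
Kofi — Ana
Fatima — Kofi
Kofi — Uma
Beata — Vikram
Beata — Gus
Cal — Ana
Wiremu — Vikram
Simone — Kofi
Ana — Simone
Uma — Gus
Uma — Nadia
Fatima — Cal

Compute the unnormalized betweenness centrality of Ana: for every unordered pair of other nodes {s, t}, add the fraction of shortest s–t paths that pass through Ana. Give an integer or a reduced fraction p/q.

53/6

Pairs whose geodesics pass through Ana — Gus–Cal: 1/2; Beata–Cal: 1/2; Beata–Simone: 1/2; Vikram–Cal: 1/2; Vikram–Simone: 1; Vikram–Kofi: 1/2; Wiremu–Cal: 1/2; Wiremu–Simone: 1; Wiremu–Kofi: 1/2; Wiremu–Uma: 1/2; Wiremu–Nadia: 1/3; Cal–Simone: 1; Cal–Kofi: 1/2; Cal–Uma: 1/2 … (+1 more pairs).
All other pairs contribute 0.
Summing the contributions gives betweenness(Ana) = 53/6.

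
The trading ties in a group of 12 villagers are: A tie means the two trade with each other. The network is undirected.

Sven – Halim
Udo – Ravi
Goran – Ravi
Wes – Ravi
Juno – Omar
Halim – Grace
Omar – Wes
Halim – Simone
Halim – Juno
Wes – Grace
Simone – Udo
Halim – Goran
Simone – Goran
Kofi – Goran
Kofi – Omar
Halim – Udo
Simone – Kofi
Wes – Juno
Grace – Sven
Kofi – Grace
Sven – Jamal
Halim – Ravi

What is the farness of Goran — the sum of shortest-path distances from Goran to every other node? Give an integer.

Distances from Goran: Grace:2, Halim:1, Jamal:3, Juno:2, Kofi:1, Omar:2, Ravi:1, Simone:1, Sven:2, Udo:2, Wes:2.
Sum = 2 + 1 + 3 + 2 + 1 + 2 + 1 + 1 + 2 + 2 + 2 = 19.

19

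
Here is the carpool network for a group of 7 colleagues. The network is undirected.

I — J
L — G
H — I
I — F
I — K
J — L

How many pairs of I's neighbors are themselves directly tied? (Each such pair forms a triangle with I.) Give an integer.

I's neighbors are F, H, J, and K, but none of them are tied to each other, so no triangle contains I.

0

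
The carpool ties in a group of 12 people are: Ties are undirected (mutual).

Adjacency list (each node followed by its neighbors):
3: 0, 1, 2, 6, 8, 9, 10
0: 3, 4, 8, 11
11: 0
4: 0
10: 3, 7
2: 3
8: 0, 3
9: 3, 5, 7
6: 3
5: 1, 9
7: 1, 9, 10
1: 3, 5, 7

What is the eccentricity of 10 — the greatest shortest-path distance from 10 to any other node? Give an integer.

Distances from 10: 0:2, 1:2, 2:2, 3:1, 4:3, 5:3, 6:2, 7:1, 8:2, 9:2, 11:3.
The largest is 3 (to 5, 11, and 4), so the eccentricity of 10 is 3.

3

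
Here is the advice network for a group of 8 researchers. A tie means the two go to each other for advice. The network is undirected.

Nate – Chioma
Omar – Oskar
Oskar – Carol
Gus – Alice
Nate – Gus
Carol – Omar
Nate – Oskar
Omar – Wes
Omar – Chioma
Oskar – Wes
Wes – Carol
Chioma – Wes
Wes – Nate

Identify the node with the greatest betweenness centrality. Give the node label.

Unnormalized betweenness of each node: Alice:0, Carol:0, Chioma:1, Gus:6, Nate:31/3, Omar:5/6, Oskar:5/2, Wes:10/3.
Nate has the largest value, 31/3, making it the main broker — the node through which the most shortest paths run.

Nate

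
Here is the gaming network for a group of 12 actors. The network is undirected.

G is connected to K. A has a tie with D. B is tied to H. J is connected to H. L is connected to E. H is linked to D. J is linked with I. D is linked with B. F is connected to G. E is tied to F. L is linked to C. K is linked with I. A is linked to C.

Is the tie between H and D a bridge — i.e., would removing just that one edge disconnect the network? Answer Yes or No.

Even without that edge, H still reaches D via H – B – D, so the network stays connected. Not a bridge.

No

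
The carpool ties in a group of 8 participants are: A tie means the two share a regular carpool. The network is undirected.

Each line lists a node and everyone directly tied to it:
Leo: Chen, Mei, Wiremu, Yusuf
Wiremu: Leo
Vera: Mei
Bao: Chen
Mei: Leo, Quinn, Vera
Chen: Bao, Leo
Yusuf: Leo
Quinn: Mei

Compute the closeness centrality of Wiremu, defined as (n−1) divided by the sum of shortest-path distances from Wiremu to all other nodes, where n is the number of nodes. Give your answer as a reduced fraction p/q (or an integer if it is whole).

7/16

Distances from Wiremu: Bao:3, Chen:2, Leo:1, Mei:2, Quinn:3, Vera:3, Yusuf:2. Sum = 16.
n = 8, so closeness = 7/16.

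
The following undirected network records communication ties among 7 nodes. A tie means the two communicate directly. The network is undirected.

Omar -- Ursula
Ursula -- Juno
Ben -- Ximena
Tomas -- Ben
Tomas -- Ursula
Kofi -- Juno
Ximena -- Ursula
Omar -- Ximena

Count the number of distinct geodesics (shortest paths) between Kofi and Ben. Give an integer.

The shortest distance is 4. The length-4 paths are: Kofi–Juno–Ursula–Tomas–Ben; Kofi–Juno–Ursula–Ximena–Ben.
That gives 2 distinct shortest paths.

2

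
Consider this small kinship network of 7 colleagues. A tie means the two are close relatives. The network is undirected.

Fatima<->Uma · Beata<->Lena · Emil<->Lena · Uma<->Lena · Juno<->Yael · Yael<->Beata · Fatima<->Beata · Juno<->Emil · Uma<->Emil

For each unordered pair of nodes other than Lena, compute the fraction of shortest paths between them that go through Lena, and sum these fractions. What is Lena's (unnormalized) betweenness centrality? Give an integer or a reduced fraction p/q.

Pairs whose geodesics pass through Lena — Yael–Uma: 1/3; Emil–Beata: 1; Uma–Beata: 1/2.
All other pairs contribute 0.
Summing the contributions gives betweenness(Lena) = 11/6.

11/6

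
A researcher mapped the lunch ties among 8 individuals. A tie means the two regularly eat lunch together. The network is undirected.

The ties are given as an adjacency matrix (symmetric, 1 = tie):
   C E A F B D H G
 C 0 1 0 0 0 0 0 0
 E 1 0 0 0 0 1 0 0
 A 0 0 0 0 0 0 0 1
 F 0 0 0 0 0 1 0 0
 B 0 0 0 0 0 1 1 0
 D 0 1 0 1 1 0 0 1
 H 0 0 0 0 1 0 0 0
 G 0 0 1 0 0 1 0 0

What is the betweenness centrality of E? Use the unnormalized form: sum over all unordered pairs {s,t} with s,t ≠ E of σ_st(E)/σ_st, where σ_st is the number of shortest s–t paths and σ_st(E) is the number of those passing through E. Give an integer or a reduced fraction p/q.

Pairs whose geodesics pass through E — C–A: 1; C–F: 1; C–B: 1; C–D: 1; C–H: 1; C–G: 1.
All other pairs contribute 0.
Summing the contributions gives betweenness(E) = 6.

6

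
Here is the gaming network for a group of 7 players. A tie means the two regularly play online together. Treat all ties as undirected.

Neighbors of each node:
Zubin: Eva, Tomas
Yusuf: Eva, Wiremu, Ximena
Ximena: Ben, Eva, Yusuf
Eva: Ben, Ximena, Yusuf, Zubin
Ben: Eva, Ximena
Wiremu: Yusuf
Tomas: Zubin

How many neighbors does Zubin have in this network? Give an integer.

2

Zubin is directly tied to Eva and Tomas. That is 2 neighbors, so the degree of Zubin is 2.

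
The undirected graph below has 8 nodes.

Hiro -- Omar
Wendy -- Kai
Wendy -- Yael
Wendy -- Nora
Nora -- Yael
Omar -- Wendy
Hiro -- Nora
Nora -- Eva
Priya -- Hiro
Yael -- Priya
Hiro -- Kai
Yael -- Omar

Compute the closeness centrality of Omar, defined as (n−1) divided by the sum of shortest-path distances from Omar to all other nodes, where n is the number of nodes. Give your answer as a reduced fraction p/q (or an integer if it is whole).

7/12

Distances from Omar: Eva:3, Hiro:1, Kai:2, Nora:2, Priya:2, Wendy:1, Yael:1. Sum = 12.
n = 8, so closeness = 7/12.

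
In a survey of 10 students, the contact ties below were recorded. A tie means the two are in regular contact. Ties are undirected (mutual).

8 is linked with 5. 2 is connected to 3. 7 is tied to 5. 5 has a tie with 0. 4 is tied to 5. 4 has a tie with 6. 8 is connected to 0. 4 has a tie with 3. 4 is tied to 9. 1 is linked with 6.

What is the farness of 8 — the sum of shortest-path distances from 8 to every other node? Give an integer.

Distances from 8: 0:1, 1:4, 2:4, 3:3, 4:2, 5:1, 6:3, 7:2, 9:3.
Sum = 1 + 4 + 4 + 3 + 2 + 1 + 3 + 2 + 3 = 23.

23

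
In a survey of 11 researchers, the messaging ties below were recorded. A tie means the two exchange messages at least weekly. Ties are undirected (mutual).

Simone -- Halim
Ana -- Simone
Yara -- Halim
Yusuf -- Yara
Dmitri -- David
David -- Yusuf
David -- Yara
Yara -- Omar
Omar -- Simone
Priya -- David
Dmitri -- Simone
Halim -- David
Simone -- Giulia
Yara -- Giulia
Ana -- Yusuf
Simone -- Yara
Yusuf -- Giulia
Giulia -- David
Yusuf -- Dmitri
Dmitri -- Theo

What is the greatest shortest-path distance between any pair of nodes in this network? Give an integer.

Eccentricity of each node (its greatest distance to any other): Ana:3, David:2, Dmitri:2, Giulia:3, Halim:3, Omar:3, Priya:3, Simone:3, Theo:3, Yara:3, Yusuf:2.
The maximum eccentricity is 3, realized for instance by the pair Halim–Theo via Halim – David – Dmitri – Theo. So the diameter is 3.

3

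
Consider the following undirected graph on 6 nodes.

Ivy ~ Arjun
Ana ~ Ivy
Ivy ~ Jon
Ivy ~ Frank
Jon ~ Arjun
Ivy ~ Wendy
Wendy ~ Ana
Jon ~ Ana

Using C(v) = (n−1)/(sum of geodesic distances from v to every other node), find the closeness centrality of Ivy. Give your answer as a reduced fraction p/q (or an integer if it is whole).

Distances from Ivy: Ana:1, Arjun:1, Frank:1, Jon:1, Wendy:1. Sum = 5.
n = 6, so closeness = 5/5 = 1.

1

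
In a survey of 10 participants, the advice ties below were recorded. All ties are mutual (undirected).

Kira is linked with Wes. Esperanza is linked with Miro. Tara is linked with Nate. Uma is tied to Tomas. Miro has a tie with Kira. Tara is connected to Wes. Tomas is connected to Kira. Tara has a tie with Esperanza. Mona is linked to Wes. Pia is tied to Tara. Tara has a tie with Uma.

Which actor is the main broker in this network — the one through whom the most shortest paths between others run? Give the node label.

Unnormalized betweenness of each node: Esperanza:7/2, Kira:6, Miro:3/2, Mona:0, Nate:0, Pia:0, Tara:21, Tomas:3/2, Uma:7/2, Wes:11.
Tara has the largest value, 21, making it the main broker — the node through which the most shortest paths run.

Tara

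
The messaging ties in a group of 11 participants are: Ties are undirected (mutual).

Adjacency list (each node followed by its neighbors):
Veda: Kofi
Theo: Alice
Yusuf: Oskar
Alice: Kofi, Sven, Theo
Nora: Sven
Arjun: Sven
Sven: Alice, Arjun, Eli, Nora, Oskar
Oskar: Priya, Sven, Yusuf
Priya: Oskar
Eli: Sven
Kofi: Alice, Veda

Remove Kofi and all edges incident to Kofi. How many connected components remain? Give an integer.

Without Kofi, the remaining ties split the others into: {Alice, Arjun, Eli, Nora, Oskar, Priya, Sven, Theo, Yusuf}; {Veda}.
That's 2 separate components.

2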